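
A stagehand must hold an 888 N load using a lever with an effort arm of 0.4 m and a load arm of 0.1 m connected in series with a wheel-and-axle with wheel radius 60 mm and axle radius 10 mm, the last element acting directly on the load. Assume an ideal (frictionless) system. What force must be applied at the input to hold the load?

37 N

Lever MA = effort arm / load arm = 0.4/0.1 = 4.
Wheel-and-axle MA = R/r = 60/10 = 6.
Combined ideal MA = 4 × 6 = 24.
Effort = load / MA = 888 / 24 = 37 N.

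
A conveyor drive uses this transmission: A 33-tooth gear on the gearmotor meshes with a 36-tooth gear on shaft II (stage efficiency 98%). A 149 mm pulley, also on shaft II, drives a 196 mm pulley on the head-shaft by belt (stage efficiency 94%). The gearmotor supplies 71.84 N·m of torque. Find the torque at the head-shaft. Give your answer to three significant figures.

95.0 N·m

gear mesh 36/33 = 1.0909 → τ = 71.84·1.0909·0.98 = 76.803 N·m
belt 196/149 = 1.3154 → τ = 76.803·1.3154·0.94 = 94.968 N·m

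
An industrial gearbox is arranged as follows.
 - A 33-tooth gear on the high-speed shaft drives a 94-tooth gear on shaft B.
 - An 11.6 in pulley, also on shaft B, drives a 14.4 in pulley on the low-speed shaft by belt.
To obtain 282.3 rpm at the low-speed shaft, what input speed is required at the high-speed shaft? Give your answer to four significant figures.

Overall ratio R = 2.8485 × 1.2414 = 3.5361.
Required input speed = output speed × R = 282.3 × 3.5361 = 998.23 rpm.

998.2 rpm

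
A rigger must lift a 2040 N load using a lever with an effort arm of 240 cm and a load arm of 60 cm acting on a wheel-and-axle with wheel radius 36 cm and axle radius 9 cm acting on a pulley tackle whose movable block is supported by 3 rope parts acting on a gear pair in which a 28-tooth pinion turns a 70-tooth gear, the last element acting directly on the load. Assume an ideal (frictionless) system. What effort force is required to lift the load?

17 N

Lever MA = effort arm / load arm = 240/60 = 4.
Wheel-and-axle MA = R/r = 36/9 = 4.
Block-and-tackle MA = number of supporting rope parts = 3.
Gear pair MA = 70/28 = 2.5.
Combined ideal MA = 4 × 4 × 3 × 2.5 = 120.
Effort = load / MA = 2040 / 120 = 17 N.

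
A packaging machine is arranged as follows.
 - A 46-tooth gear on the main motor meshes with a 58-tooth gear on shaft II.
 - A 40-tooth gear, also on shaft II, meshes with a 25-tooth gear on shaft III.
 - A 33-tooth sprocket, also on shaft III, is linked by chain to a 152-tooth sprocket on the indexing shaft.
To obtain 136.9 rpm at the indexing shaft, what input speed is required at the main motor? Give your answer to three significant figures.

Overall ratio R = 1.2609 × 0.625 × 4.6061 = 3.6298.
Required input speed = output speed × R = 136.9 × 3.6298 = 496.92 rpm.

497 rpm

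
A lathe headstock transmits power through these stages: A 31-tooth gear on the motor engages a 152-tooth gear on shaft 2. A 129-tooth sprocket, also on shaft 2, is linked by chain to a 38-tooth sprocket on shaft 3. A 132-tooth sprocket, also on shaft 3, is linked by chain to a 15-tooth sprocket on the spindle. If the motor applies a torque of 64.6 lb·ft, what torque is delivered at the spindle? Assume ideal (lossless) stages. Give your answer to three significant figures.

10.6 lb·ft

gear mesh 152/31 = 4.9032 → τ = 64.6·4.9032 = 316.75 lb·ft
chain 38/129 = 0.29457 → τ = 316.75·0.29457 = 93.306 lb·ft
chain 15/132 = 0.11364 → τ = 93.306·0.11364 = 10.603 lb·ft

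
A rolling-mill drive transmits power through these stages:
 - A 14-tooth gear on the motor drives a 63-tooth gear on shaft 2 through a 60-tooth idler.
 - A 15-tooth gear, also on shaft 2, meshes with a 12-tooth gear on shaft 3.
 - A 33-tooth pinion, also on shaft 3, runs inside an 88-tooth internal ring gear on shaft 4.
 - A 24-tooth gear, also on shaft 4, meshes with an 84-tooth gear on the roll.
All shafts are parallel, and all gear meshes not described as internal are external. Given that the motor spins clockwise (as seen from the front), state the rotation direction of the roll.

the motor → shaft 2: driver → idler → driven is 2 external meshes, 2 reversals → CW.
shaft 2 → shaft 3: external mesh, 1 reversal → CCW.
shaft 3 → shaft 4: internal mesh, same direction → CCW.
shaft 4 → the roll: external mesh, 1 reversal → CW.
4 reversals in total — an even number — so the roll turns the same way as the motor.

clockwise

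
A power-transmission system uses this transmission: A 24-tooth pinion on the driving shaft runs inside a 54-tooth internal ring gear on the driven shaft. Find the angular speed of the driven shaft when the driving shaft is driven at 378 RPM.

168 RPM

internal gear 54/24 = 2.25 → 378/2.25 = 168 RPM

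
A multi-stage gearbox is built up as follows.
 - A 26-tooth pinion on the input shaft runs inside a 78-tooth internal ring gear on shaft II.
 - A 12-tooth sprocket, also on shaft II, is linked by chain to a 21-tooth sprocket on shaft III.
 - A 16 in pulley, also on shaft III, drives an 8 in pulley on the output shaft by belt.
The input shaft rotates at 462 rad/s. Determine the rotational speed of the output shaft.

internal gear 78/26 = 3 → 462/3 = 154 rad/s
chain 21/12 = 1.75 → 154/1.75 = 88 rad/s
belt 8/16 = 0.5 → 88/0.5 = 176 rad/s

176 rad/s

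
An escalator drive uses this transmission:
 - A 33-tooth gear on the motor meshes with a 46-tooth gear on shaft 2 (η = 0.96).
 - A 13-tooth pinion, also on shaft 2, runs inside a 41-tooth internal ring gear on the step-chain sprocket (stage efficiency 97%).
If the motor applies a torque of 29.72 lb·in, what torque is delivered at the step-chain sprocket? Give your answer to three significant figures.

122 lb·in

After the gear mesh (46/33): 29.72 × 1.3939 × 0.96 = 39.771 lb·in
After the internal gear (41/13): 39.771 × 3.1538 × 0.97 = 121.67 lb·in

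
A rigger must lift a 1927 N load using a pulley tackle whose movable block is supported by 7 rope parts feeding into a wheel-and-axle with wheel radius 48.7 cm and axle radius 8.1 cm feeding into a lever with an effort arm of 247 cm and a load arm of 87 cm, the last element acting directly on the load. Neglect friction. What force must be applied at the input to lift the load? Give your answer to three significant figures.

Block-and-tackle MA = number of supporting rope parts = 7.
Wheel-and-axle MA = R/r = 48.7/8.1 = 6.0123.
Lever MA = effort arm / load arm = 247/87 = 2.8391.
Combined ideal MA = 7 × 6.0123 × 2.8391 = 119.49.
Effort = load / MA = 1927 / 119.49 = 16.127 N.

16.1 N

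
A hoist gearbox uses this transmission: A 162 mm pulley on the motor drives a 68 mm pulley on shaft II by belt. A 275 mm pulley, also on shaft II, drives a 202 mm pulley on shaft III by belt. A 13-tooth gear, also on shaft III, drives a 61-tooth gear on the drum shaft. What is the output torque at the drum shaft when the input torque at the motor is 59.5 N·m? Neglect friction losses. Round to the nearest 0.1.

86.1 N·m

Belt: ratio = 68/162 = 0.41975; torque at shaft II = 59.5 × 0.41975 = 24.975 N·m.
Belt: ratio = 202/275 = 0.73455; torque at shaft III = 24.975 × 0.73455 = 18.345 N·m.
Gear mesh: ratio = 61/13 = 4.6923; torque at the drum shaft = 18.345 × 4.6923 = 86.083 N·m.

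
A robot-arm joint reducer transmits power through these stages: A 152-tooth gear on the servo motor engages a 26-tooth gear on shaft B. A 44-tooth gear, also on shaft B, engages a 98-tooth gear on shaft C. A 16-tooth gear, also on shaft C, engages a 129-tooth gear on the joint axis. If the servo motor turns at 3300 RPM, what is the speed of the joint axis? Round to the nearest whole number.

1074 RPM

gear mesh 26/152 = 0.17105 → 3300/0.17105 = 19292 RPM
gear mesh 98/44 = 2.2273 → 19292/2.2273 = 8661.9 RPM
gear mesh 129/16 = 8.0625 → 8661.9/8.0625 = 1074.3 RPM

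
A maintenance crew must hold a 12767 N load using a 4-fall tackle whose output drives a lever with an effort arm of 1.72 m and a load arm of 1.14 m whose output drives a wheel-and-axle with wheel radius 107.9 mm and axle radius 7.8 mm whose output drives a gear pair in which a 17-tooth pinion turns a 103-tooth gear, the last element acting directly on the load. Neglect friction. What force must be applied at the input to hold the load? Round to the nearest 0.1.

Block-and-tackle MA = number of supporting rope parts = 4.
Lever MA = effort arm / load arm = 1.72/1.14 = 1.5088.
Wheel-and-axle MA = R/r = 107.9/7.8 = 13.833.
Gear pair MA = 103/17 = 6.0588.
Combined ideal MA = 4 × 1.5088 × 13.833 × 6.0588 = 505.82.
Effort = load / MA = 12767 / 505.82 = 25.24 N.

25.2 N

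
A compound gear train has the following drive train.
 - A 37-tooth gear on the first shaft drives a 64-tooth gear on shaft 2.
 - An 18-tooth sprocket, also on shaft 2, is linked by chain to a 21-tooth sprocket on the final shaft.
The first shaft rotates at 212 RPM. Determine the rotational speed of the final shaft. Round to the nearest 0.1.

the first shaft → shaft 2 (gear mesh, 64/37): 212 ÷ 1.7297 = 122.56 RPM
shaft 2 → the final shaft (chain, 21/18): 122.56 ÷ 1.1667 = 105.05 RPM

105.1 RPM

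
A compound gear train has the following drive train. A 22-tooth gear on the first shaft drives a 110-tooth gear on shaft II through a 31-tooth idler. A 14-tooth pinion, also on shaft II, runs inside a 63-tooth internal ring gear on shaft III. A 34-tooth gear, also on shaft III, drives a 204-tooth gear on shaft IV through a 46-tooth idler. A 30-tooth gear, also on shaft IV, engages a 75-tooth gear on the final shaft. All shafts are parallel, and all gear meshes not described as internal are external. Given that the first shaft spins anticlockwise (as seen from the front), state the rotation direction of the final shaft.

clockwise

the first shaft → shaft II: driver → idler → driven is 2 external meshes, 2 reversals → CCW.
shaft II → shaft III: internal mesh, same direction → CCW.
shaft III → shaft IV: driver → idler → driven is 2 external meshes, 2 reversals → CCW.
shaft IV → the final shaft: external mesh, 1 reversal → CW.
5 reversals in total — an odd number — so the final shaft turns opposite to the first shaft.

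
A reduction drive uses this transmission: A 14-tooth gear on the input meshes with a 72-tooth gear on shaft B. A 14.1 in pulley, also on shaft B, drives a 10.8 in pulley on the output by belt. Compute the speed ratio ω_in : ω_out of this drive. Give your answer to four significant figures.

Each stage contributes driven/driver: gear mesh 72/14 = 5.1429, belt 10.8/14.1 = 0.76596.
Overall: 5.1429 × 0.76596 = 3.9392.

3.939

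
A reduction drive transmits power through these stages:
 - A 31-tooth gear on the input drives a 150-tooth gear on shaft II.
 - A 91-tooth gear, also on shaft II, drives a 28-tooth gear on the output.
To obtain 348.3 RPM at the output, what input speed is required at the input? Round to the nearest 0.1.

Overall ratio R = 4.8387 × 0.30769 = 1.4888.
Required input speed = output speed × R = 348.3 × 1.4888 = 518.56 RPM.

518.6 RPM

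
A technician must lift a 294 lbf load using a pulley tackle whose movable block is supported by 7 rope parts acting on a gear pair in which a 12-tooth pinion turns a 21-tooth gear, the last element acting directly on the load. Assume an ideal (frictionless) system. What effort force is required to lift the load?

24 lbf

Block-and-tackle MA = number of supporting rope parts = 7.
Gear pair MA = 21/12 = 1.75.
Combined ideal MA = 7 × 1.75 = 12.25.
Effort = load / MA = 294 / 12.25 = 24 lbf.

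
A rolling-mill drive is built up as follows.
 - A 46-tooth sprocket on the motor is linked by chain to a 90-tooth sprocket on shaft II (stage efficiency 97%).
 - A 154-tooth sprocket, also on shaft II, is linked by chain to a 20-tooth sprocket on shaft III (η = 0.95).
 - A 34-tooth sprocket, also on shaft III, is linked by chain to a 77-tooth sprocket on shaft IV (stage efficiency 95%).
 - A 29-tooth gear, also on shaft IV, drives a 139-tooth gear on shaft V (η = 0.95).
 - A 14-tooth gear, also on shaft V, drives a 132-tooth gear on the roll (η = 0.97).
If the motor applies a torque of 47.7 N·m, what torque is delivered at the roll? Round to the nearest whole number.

1001 N·m

Chain: ratio = 90/46 = 1.9565; torque at shaft II = 47.7 × 1.9565 × 0.97 = 90.526 N·m.
Chain: ratio = 20/154 = 0.12987; torque at shaft III = 90.526 × 0.12987 × 0.95 = 11.169 N·m.
Chain: ratio = 77/34 = 2.2647; torque at shaft IV = 11.169 × 2.2647 × 0.95 = 24.029 N·m.
Gear mesh: ratio = 139/29 = 4.7931; torque at shaft V = 24.029 × 4.7931 × 0.95 = 109.42 N·m.
Gear mesh: ratio = 132/14 = 9.4286; torque at the roll = 109.42 × 9.4286 × 0.97 = 1000.7 N·m.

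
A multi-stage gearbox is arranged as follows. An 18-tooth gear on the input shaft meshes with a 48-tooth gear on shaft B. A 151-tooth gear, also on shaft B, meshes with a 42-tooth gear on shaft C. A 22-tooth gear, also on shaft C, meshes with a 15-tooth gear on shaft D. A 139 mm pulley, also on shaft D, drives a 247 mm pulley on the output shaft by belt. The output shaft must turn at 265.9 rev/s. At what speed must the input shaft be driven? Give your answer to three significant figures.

Overall ratio R = 2.6667 × 0.27815 × 0.68182 × 1.777 = 0.89865.
Required input speed = output speed × R = 265.9 × 0.89865 = 238.95 rev/s.

239 rev/s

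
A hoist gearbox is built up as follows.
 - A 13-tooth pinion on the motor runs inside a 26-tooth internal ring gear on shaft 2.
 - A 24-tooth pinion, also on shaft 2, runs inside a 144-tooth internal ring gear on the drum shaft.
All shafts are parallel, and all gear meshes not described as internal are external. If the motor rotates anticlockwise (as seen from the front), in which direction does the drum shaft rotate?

the motor → shaft 2: internal mesh, same direction → CCW.
shaft 2 → the drum shaft: internal mesh, same direction → CCW.
0 reversals in total — an even number — so the drum shaft turns the same way as the motor.

anticlockwise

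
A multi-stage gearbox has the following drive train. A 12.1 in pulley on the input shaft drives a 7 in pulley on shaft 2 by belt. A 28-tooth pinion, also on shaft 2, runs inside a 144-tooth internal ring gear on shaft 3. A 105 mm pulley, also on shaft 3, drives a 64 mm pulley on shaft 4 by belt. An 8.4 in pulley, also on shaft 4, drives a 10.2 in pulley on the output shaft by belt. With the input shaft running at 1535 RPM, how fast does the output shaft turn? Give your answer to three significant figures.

697 RPM

Belt: ratio = 7/12.1 = 0.57851, so shaft 2 turns at 1535 / 0.57851 = 2653.4 RPM.
Internal gear: ratio = 144/28 = 5.1429, so shaft 3 turns at 2653.4 / 5.1429 = 515.93 RPM.
Belt: ratio = 64/105 = 0.60952, so shaft 4 turns at 515.93 / 0.60952 = 846.45 RPM.
Belt: ratio = 10.2/8.4 = 1.2143, so the output shaft turns at 846.45 / 1.2143 = 697.08 RPM.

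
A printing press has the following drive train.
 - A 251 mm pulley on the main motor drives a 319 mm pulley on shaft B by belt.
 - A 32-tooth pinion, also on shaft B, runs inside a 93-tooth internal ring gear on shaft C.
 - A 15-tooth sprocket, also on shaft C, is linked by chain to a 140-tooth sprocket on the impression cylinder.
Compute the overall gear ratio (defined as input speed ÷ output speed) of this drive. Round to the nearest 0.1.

Each stage contributes driven/driver: belt 319/251 = 1.2709, internal gear 93/32 = 2.9062, chain 140/15 = 9.3333.
Overall: 1.2709 × 2.9062 × 9.3333 = 34.474.

34.5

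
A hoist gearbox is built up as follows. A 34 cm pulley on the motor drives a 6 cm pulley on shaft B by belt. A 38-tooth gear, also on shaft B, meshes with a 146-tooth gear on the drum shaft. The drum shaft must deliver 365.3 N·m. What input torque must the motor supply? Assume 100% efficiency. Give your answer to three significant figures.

Overall ratio R = 0.17647 × 3.8421 = 0.67802.
Input torque = output torque / R = 365.3 / 0.67802 = 538.78 N·m.

539 N·m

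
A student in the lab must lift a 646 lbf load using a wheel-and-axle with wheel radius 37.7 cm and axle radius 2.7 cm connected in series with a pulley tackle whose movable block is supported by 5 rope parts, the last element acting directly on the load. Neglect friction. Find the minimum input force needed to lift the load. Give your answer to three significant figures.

9.25 lbf

Wheel-and-axle MA = R/r = 37.7/2.7 = 13.963.
Block-and-tackle MA = number of supporting rope parts = 5.
Combined ideal MA = 13.963 × 5 = 69.815.
Effort = load / MA = 646 / 69.815 = 9.2531 lbf.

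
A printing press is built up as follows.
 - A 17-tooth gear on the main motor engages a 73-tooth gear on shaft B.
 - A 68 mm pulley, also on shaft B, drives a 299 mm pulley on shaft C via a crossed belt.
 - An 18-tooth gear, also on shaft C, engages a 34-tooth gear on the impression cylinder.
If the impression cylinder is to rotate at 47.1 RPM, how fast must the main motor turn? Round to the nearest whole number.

1680 RPM

Overall ratio R = 4.2941 × 4.3971 × 1.8889 = 35.665.
Required input speed = output speed × R = 47.1 × 35.665 = 1679.8 RPM.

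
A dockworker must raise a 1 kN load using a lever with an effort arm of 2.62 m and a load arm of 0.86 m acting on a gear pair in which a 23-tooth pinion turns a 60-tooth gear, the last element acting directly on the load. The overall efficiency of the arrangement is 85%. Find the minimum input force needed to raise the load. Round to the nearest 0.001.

Lever MA = effort arm / load arm = 2.62/0.86 = 3.0465.
Gear pair MA = 60/23 = 2.6087.
Combined ideal MA = 3.0465 × 2.6087 = 7.9474.
Actual MA = 7.9474 × 0.85 = 6.7553.
Effort = load / actual MA = 1 / 6.7553 = 0.14803 kN.

0.148 kN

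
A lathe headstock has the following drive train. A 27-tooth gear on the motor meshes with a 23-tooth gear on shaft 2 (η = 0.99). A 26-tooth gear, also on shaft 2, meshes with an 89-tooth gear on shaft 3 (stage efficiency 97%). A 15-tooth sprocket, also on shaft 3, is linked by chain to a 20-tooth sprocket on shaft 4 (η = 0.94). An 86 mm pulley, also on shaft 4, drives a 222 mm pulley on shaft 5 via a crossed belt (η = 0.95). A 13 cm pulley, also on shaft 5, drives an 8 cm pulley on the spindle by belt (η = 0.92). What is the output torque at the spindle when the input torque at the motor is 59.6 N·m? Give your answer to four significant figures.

290.4 N·m

After the gear mesh (23/27): 59.6 × 0.85185 × 0.99 = 50.263 N·m
After the gear mesh (89/26): 50.263 × 3.4231 × 0.97 = 166.89 N·m
After the chain (20/15): 166.89 × 1.3333 × 0.94 = 209.17 N·m
After the belt (222/86): 209.17 × 2.5814 × 0.95 = 512.95 N·m
After the belt (8/13): 512.95 × 0.61538 × 0.92 = 290.41 N·m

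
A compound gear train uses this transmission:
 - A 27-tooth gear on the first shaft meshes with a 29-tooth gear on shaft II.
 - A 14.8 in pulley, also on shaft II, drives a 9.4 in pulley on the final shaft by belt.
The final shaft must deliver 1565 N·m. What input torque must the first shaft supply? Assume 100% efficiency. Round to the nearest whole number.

Overall ratio R = 1.0741 × 0.63514 = 0.68218.
Input torque = output torque / R = 1565 / 0.68218 = 2294.1 N·m.

2294 N·m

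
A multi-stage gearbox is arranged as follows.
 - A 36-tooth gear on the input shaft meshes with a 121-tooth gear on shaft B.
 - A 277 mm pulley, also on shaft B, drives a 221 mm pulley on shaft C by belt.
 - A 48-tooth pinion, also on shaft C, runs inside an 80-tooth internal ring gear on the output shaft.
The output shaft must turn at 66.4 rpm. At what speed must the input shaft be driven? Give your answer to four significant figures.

Overall ratio R = 3.3611 × 0.79783 × 1.6667 = 4.4693.
Required input speed = output speed × R = 66.4 × 4.4693 = 296.76 rpm.

296.8 rpm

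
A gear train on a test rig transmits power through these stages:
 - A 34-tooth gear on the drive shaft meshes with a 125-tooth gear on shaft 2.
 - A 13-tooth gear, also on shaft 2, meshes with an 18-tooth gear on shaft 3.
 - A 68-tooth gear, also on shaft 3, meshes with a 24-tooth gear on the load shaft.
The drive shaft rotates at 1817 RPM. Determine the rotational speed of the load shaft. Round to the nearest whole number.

1011 RPM

the drive shaft → shaft 2 (gear mesh, 125/34): 1817 ÷ 3.6765 = 494.22 RPM
shaft 2 → shaft 3 (gear mesh, 18/13): 494.22 ÷ 1.3846 = 356.94 RPM
shaft 3 → the load shaft (gear mesh, 24/68): 356.94 ÷ 0.35294 = 1011.3 RPM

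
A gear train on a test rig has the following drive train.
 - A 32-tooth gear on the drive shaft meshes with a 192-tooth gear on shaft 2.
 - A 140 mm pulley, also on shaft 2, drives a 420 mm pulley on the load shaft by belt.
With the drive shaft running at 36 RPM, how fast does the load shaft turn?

2 RPM

the drive shaft → shaft 2 (gear mesh, 192/32): 36 ÷ 6 = 6 RPM
shaft 2 → the load shaft (belt, 420/140): 6 ÷ 3 = 2 RPM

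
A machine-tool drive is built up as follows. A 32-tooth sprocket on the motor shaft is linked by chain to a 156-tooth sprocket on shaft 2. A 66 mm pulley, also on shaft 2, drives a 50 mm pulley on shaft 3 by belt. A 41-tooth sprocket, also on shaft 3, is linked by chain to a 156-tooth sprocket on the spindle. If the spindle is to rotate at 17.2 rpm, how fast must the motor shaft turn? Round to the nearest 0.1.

Overall ratio R = 4.875 × 0.75758 × 3.8049 = 14.052.
Required input speed = output speed × R = 17.2 × 14.052 = 241.7 rpm.

241.7 rpm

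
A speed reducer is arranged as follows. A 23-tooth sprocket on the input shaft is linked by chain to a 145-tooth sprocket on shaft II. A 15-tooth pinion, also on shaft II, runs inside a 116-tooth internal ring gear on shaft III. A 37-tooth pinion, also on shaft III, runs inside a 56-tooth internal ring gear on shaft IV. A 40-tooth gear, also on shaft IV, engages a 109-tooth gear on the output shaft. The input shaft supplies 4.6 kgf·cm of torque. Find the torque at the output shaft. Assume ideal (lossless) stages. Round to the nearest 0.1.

chain 145/23 = 6.3043 → τ = 4.6·6.3043 = 29 kgf·cm
internal gear 116/15 = 7.7333 → τ = 29·7.7333 = 224.27 kgf·cm
internal gear 56/37 = 1.5135 → τ = 224.27·1.5135 = 339.43 kgf·cm
gear mesh 109/40 = 2.725 → τ = 339.43·2.725 = 924.95 kgf·cm

924.9 kgf·cm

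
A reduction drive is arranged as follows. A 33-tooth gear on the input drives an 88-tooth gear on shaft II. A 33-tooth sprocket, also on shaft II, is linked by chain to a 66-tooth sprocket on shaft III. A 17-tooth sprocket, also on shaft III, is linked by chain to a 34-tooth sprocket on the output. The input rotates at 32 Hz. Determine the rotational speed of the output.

3 Hz

gear mesh 88/33 = 2.6667 → 32/2.6667 = 12 Hz
chain 66/33 = 2 → 12/2 = 6 Hz
chain 34/17 = 2 → 6/2 = 3 Hz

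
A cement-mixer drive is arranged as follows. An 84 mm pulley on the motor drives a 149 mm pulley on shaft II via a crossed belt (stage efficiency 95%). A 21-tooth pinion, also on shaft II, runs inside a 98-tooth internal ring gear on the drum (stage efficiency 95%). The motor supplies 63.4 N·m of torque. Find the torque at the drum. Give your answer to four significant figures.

After the belt (149/84): 63.4 × 1.7738 × 0.95 = 106.84 N·m
After the internal gear (98/21): 106.84 × 4.6667 × 0.95 = 473.64 N·m

473.6 N·m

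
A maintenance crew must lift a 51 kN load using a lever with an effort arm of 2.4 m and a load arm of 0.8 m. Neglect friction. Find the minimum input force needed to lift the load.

Lever MA = effort arm / load arm = 2.4/0.8 = 3.
Effort = load / MA = 51 / 3 = 17 kN.

17 kN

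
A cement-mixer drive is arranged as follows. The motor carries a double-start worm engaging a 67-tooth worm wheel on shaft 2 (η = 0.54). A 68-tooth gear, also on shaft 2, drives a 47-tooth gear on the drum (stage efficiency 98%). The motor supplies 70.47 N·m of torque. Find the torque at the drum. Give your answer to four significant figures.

Worm: ratio = 67/2 = 33.5; torque at shaft 2 = 70.47 × 33.5 × 0.54 = 1274.8 N·m.
Gear mesh: ratio = 47/68 = 0.69118; torque at the drum = 1274.8 × 0.69118 × 0.98 = 863.49 N·m.

863.5 N·m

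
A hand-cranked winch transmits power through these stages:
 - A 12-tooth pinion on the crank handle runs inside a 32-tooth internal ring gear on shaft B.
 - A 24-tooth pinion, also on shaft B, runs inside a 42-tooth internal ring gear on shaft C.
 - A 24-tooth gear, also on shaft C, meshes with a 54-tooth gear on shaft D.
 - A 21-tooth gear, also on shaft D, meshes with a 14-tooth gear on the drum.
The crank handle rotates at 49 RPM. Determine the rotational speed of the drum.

Internal gear: ratio = 32/12 = 2.6667, so shaft B turns at 49 / 2.6667 = 18.375 RPM.
Internal gear: ratio = 42/24 = 1.75, so shaft C turns at 18.375 / 1.75 = 10.5 RPM.
Gear mesh: ratio = 54/24 = 2.25, so shaft D turns at 10.5 / 2.25 = 4.6667 RPM.
Gear mesh: ratio = 14/21 = 0.66667, so the drum turns at 4.6667 / 0.66667 = 7 RPM.

7 RPM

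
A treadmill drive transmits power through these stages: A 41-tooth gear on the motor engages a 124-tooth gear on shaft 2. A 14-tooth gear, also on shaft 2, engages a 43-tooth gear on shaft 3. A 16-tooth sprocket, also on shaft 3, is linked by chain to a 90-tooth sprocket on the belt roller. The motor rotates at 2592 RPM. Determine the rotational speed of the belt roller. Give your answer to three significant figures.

the motor → shaft 2 (gear mesh, 124/41): 2592 ÷ 3.0244 = 857.03 RPM
shaft 2 → shaft 3 (gear mesh, 43/14): 857.03 ÷ 3.0714 = 279.03 RPM
shaft 3 → the belt roller (chain, 90/16): 279.03 ÷ 5.625 = 49.606 RPM

49.6 RPM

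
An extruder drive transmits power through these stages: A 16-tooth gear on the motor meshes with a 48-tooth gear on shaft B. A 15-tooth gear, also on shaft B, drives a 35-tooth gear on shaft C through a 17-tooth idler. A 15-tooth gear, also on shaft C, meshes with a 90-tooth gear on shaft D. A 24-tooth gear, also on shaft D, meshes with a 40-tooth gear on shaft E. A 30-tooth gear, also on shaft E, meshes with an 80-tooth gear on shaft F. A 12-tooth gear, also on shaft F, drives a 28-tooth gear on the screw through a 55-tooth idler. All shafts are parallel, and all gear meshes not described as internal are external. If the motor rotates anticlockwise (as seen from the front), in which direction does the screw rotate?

the motor → shaft B: external mesh, 1 reversal → CW.
shaft B → shaft C: driver → idler → driven is 2 external meshes, 2 reversals → CW.
shaft C → shaft D: external mesh, 1 reversal → CCW.
shaft D → shaft E: external mesh, 1 reversal → CW.
shaft E → shaft F: external mesh, 1 reversal → CCW.
shaft F → the screw: driver → idler → driven is 2 external meshes, 2 reversals → CCW.
8 reversals in total — an even number — so the screw turns the same way as the motor.

anticlockwise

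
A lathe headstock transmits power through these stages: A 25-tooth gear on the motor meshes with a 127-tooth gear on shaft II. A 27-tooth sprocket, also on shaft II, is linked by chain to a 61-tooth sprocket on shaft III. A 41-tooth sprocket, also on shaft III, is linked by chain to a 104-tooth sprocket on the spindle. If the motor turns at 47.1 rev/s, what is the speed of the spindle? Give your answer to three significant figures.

the motor → shaft II (gear mesh, 127/25): 47.1 ÷ 5.08 = 9.2717 rev/s
shaft II → shaft III (chain, 61/27): 9.2717 ÷ 2.2593 = 4.1038 rev/s
shaft III → the spindle (chain, 104/41): 4.1038 ÷ 2.5366 = 1.6179 rev/s

1.62 rev/s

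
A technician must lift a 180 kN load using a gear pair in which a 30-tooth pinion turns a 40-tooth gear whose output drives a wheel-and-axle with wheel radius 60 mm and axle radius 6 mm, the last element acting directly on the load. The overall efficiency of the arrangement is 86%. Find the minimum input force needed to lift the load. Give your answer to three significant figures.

Gear pair MA = 40/30 = 1.3333.
Wheel-and-axle MA = R/r = 60/6 = 10.
Combined ideal MA = 1.3333 × 10 = 13.333.
Actual MA = 13.333 × 0.86 = 11.467.
Effort = load / actual MA = 180 / 11.467 = 15.698 kN.

15.7 kN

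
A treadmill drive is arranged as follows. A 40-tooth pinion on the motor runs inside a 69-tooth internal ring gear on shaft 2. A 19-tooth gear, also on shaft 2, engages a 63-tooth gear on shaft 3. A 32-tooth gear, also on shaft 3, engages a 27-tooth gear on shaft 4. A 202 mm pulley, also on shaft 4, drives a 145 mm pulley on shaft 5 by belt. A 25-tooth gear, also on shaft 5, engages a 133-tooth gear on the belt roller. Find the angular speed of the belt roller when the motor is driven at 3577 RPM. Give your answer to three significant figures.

194 RPM

internal gear 69/40 = 1.725 → 3577/1.725 = 2073.6 RPM
gear mesh 63/19 = 3.3158 → 2073.6/3.3158 = 625.38 RPM
gear mesh 27/32 = 0.84375 → 625.38/0.84375 = 741.19 RPM
belt 145/202 = 0.71782 → 741.19/0.71782 = 1032.6 RPM
gear mesh 133/25 = 5.32 → 1032.6/5.32 = 194.09 RPM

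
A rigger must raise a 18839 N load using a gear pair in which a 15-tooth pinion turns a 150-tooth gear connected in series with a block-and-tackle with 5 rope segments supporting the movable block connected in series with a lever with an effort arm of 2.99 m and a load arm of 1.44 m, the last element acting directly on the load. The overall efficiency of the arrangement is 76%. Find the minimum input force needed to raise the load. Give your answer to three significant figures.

Gear pair MA = 150/15 = 10.
Block-and-tackle MA = number of supporting rope parts = 5.
Lever MA = effort arm / load arm = 2.99/1.44 = 2.0764.
Combined ideal MA = 10 × 5 × 2.0764 = 103.82.
Actual MA = 103.82 × 0.76 = 78.903.
Effort = load / actual MA = 18839 / 78.903 = 238.76 N.

239 N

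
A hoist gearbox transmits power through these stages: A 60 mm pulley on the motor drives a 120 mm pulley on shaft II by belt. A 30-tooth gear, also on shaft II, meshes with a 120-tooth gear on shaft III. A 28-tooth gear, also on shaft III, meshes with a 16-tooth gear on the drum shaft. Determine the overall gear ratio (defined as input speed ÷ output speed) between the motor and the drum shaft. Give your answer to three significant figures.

Each stage contributes driven/driver: belt 120/60 = 2, gear mesh 120/30 = 4, gear mesh 16/28 = 0.57143.
Overall: 2 × 4 × 0.57143 = 4.5714.

4.57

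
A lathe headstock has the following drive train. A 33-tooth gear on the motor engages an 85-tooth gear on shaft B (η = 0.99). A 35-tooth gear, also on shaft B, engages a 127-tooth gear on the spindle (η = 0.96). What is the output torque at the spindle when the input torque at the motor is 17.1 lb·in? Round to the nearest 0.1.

151.9 lb·in

gear mesh 85/33 = 2.5758 → τ = 17.1·2.5758·0.99 = 43.605 lb·in
gear mesh 127/35 = 3.6286 → τ = 43.605·3.6286·0.96 = 151.89 lb·in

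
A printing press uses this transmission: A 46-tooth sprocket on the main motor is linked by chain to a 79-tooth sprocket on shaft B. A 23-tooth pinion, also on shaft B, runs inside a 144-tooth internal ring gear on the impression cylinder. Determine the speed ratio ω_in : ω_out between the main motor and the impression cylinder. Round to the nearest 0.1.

10.8

Each stage contributes driven/driver: chain 79/46 = 1.7174, internal gear 144/23 = 6.2609.
Overall: 1.7174 × 6.2609 = 10.752.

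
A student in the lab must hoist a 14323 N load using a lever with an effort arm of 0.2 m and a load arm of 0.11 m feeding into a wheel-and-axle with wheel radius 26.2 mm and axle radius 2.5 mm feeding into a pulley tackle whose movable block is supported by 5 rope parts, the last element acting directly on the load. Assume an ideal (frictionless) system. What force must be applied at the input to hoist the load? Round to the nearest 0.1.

150.3 N

Lever MA = effort arm / load arm = 0.2/0.11 = 1.8182.
Wheel-and-axle MA = R/r = 26.2/2.5 = 10.48.
Block-and-tackle MA = number of supporting rope parts = 5.
Combined ideal MA = 1.8182 × 10.48 × 5 = 95.273.
Effort = load / MA = 14323 / 95.273 = 150.34 N.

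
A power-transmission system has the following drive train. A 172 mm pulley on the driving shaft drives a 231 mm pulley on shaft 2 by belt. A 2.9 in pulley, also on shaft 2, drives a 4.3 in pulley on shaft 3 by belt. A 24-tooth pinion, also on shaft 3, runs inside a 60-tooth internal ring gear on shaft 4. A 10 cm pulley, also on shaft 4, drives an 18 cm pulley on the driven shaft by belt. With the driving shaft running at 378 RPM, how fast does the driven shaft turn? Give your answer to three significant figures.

42.2 RPM

Belt: ratio = 231/172 = 1.343, so shaft 2 turns at 378 / 1.343 = 281.45 RPM.
Belt: ratio = 4.3/2.9 = 1.4828, so shaft 3 turns at 281.45 / 1.4828 = 189.82 RPM.
Internal gear: ratio = 60/24 = 2.5, so shaft 4 turns at 189.82 / 2.5 = 75.927 RPM.
Belt: ratio = 18/10 = 1.8, so the driven shaft turns at 75.927 / 1.8 = 42.182 RPM.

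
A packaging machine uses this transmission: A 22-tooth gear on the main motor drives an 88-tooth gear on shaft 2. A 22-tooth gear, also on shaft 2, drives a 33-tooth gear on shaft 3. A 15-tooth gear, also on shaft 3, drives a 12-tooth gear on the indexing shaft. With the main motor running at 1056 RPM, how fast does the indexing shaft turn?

Gear mesh: ratio = 88/22 = 4, so shaft 2 turns at 1056 / 4 = 264 RPM.
Gear mesh: ratio = 33/22 = 1.5, so shaft 3 turns at 264 / 1.5 = 176 RPM.
Gear mesh: ratio = 12/15 = 0.8, so the indexing shaft turns at 176 / 0.8 = 220 RPM.

220 RPM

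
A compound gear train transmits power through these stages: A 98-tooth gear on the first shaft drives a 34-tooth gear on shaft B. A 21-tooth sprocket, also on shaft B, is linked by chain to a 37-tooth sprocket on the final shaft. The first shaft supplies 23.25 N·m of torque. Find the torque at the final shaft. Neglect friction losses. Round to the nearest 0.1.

14.2 N·m

Gear mesh: ratio = 34/98 = 0.34694; torque at shaft B = 23.25 × 0.34694 = 8.0663 N·m.
Chain: ratio = 37/21 = 1.7619; torque at the final shaft = 8.0663 × 1.7619 = 14.212 N·m.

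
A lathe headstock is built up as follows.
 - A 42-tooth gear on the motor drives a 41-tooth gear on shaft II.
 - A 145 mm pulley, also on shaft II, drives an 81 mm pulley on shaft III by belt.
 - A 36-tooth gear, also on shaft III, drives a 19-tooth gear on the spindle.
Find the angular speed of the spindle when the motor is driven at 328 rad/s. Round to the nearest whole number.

1140 rad/s

the motor → shaft II (gear mesh, 41/42): 328 ÷ 0.97619 = 336 rad/s
shaft II → shaft III (belt, 81/145): 336 ÷ 0.55862 = 601.48 rad/s
shaft III → the spindle (gear mesh, 19/36): 601.48 ÷ 0.52778 = 1139.6 rad/s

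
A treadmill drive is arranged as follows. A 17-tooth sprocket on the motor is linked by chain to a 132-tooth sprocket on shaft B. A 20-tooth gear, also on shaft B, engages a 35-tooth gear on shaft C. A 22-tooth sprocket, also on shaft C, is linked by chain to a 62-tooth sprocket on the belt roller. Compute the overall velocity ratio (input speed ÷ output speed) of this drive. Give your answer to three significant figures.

38.3

Each stage contributes driven/driver: chain 132/17 = 7.7647, gear mesh 35/20 = 1.75, chain 62/22 = 2.8182.
Overall: 7.7647 × 1.75 × 2.8182 = 38.294.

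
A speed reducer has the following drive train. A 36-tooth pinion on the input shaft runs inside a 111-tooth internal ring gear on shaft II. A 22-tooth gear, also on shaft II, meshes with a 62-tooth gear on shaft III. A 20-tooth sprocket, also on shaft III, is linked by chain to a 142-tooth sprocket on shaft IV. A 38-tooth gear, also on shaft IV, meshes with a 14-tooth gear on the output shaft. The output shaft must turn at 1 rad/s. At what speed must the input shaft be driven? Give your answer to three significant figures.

22.7 rad/s

Overall ratio R = 3.0833 × 2.8182 × 7.1 × 0.36842 = 22.73.
Required input speed = output speed × R = 1 × 22.73 = 22.73 rad/s.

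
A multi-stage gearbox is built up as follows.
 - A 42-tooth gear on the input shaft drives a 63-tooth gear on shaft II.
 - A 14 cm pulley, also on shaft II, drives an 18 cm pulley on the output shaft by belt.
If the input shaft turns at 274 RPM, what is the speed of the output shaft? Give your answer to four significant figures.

142.1 RPM

gear mesh 63/42 = 1.5 → 274/1.5 = 182.67 RPM
belt 18/14 = 1.2857 → 182.67/1.2857 = 142.07 RPM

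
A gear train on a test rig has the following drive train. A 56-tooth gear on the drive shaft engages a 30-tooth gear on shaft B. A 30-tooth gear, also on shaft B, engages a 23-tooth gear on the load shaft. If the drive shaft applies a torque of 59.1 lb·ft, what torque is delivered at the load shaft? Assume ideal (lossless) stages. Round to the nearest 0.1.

24.3 lb·ft

After the gear mesh (30/56): 59.1 × 0.53571 = 31.661 lb·ft
After the gear mesh (23/30): 31.661 × 0.76667 = 24.273 lb·ft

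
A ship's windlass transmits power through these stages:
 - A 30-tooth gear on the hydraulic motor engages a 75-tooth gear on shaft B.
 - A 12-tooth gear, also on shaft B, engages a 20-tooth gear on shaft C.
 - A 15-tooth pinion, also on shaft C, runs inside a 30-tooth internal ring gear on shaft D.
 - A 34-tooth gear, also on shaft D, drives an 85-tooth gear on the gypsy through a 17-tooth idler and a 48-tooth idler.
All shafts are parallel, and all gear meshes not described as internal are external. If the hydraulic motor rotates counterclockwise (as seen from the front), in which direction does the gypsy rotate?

clockwise

the hydraulic motor → shaft B: external mesh, 1 reversal → CW.
shaft B → shaft C: external mesh, 1 reversal → CCW.
shaft C → shaft D: internal mesh, same direction → CCW.
shaft D → the gypsy: driver → idler → idler → driven is 3 external meshes, 3 reversals → CW.
5 reversals in total — an odd number — so the gypsy turns opposite to the hydraulic motor.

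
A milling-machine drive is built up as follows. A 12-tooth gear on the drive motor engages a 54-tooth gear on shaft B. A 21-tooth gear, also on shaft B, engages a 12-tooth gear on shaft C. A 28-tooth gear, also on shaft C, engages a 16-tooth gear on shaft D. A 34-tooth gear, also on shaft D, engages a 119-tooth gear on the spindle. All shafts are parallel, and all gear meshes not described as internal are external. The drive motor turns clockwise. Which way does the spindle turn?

the drive motor → shaft B: external mesh, 1 reversal → CCW.
shaft B → shaft C: external mesh, 1 reversal → CW.
shaft C → shaft D: external mesh, 1 reversal → CCW.
shaft D → the spindle: external mesh, 1 reversal → CW.
4 reversals in total — an even number — so the spindle turns the same way as the drive motor.

clockwise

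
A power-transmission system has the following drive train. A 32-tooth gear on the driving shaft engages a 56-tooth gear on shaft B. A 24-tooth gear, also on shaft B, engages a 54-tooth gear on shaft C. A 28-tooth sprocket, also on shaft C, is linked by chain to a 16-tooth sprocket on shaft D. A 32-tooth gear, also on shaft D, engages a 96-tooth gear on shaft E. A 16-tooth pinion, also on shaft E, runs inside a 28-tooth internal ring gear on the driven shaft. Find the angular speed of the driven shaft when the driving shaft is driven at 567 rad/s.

48 rad/s

the driving shaft → shaft B (gear mesh, 56/32): 567 ÷ 1.75 = 324 rad/s
shaft B → shaft C (gear mesh, 54/24): 324 ÷ 2.25 = 144 rad/s
shaft C → shaft D (chain, 16/28): 144 ÷ 0.57143 = 252 rad/s
shaft D → shaft E (gear mesh, 96/32): 252 ÷ 3 = 84 rad/s
shaft E → the driven shaft (internal gear, 28/16): 84 ÷ 1.75 = 48 rad/s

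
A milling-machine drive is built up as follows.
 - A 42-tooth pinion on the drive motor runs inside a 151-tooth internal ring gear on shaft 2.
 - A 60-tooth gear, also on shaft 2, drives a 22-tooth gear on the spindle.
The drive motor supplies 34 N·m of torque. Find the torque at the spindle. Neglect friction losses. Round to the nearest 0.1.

internal gear 151/42 = 3.5952 → τ = 34·3.5952 = 122.24 N·m
gear mesh 22/60 = 0.36667 → τ = 122.24·0.36667 = 44.821 N·m

44.8 N·m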